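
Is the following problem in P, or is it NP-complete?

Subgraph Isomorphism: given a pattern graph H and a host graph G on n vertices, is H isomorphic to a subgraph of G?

This problem is NP-complete: generalizes Clique and Hamiltonian Path (pattern size is part of the input).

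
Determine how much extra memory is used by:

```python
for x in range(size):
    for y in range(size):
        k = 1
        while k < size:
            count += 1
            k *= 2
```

Space complexity: O(1).
Only a constant amount of auxiliary storage is used; nothing grows with n.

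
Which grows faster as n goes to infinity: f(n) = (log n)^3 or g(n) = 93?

f(n) = (log n)^3 grows faster: any unbounded function dominates a constant.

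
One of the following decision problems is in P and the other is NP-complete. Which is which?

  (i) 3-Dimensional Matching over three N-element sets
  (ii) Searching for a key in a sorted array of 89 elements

(i) is NP-complete: one of Karp's 21 NP-complete problems.
(ii) is P: binary search runs in O(log n).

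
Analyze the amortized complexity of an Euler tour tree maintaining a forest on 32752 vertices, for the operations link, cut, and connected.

An Euler tour tree stores each tree's Euler tour as a balanced BST keyed by tour position. On 32752 vertices: link concatenates two tours via O(1) splits/joins of size <= 2*32752 (O(log n)); cut splits the tour at the two occurrences of the edge (O(log n)); connected compares BST roots (O(log n) to find the root). All O(log n) amortized.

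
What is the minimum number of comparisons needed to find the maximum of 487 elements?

Finding the maximum requires 486 comparisons. Each comparison eliminates exactly one candidate. With 487 candidates, we need 486 eliminations.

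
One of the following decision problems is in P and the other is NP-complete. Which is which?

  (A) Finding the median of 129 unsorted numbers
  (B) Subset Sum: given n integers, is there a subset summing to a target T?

(A) is P: linear-time selection (median-of-medians) runs in O(n).
(B) is NP-complete: one of Karp's 21 NP-complete problems.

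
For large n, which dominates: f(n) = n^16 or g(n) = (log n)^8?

f(n) = n^16 grows faster: any positive polynomial dominates any polylog.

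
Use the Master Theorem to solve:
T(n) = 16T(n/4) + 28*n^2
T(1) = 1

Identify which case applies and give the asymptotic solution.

a=16, b=4, f(n)=28*n^2.
log_4(16) = 2, so n^(log_b(a)) = n^2.
f(n) = Theta(n^2), so Case 2 applies.
T(n) = Theta(n^2 log n).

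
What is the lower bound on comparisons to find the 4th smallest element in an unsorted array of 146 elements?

Finding the 4th smallest of 146 elements requires Omega(n) comparisons. Every element must participate in at least one comparison; otherwise it could be the 4th smallest.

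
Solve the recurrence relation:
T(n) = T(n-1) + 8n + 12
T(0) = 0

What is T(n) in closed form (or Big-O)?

Dominant term in sum is 8*sum(i, i=1..n) = 8*n*(n+1)/2 = O(n^2).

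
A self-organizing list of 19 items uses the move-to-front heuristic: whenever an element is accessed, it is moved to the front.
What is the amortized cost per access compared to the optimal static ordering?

With potential Phi = number of inversions between the MTF list and the optimal static list (at most C(19,2)), each access has amortized cost at most 2 * (cost under optimal static ordering). This is the move-to-front 2-competitiveness result.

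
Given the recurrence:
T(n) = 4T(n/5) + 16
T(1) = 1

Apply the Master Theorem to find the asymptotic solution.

a=4, b=5, f(n)=16. log_5(4) = 0.8614. Case 1 of Master Theorem: T(n) = O(n^0.8614).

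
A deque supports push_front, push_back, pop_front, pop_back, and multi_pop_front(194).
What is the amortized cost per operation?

Assign 2 credits to each push operation. A pop uses 1 saved credit. multi_pop_front(194) uses up to 194 saved credits from previous pushes. Credits never go negative. Amortized cost is O(1).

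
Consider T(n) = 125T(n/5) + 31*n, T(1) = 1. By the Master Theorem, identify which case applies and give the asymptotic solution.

a=125, b=5, f(n)=31*n.
log_5(125) = 3 > 1.
Since f(n) = O(n^1) is polynomially smaller than n^3, Case 1 applies.
T(n) = Theta(n^3).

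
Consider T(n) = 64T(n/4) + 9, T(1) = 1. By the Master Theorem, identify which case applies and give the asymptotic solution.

a=64, b=4, f(n)=9.
log_4(64) = 3 > 0.
Since f(n) = O(n^0) is polynomially smaller than n^3, Case 1 applies.
T(n) = Theta(n^3).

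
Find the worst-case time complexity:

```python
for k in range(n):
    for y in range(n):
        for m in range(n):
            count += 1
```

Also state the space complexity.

Time complexity: O(n^3).
Space complexity: O(1).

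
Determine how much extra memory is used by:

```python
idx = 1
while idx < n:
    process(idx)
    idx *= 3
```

Space complexity: O(1).
Only a constant amount of auxiliary storage is used; nothing grows with n.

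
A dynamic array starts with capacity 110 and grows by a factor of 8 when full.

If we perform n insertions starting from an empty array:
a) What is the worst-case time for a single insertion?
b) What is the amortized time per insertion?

(a) Worst-case single insertion: O(n) -- when the array is full at capacity c, the resize copies all c elements, and c can be Theta(n).
(b) Resizes happen at sizes 110, 880, 7040, ... Total copy cost for n insertions: 110 + 880 + ... = O(n) (geometric series with ratio 1/8). Amortized cost per insertion: O(n)/n = O(1).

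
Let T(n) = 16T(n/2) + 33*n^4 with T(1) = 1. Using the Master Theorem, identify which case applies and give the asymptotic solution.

a=16, b=2, f(n)=33*n^4.
log_2(16) = 4, so n^(log_b(a)) = n^4.
f(n) = Theta(n^4), so Case 2 applies.
T(n) = Theta(n^4 log n).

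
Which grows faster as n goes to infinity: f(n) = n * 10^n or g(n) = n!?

g(n) = n! grows faster: by Stirling n! ~ (n/e)^n sqrt(2*pi*n); (n/e)^n eventually dominates n * 10^n.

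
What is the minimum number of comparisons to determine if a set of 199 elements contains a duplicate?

Determining if 199 elements are all distinct requires Omega(n log n) comparisons in the comparison model. This follows from the element distinctness lower bound.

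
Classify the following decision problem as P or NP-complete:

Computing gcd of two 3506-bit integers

This problem is in P: the Euclidean algorithm runs in polynomial time in the bit-length.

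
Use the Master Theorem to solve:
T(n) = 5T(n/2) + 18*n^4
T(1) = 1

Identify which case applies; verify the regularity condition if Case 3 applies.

a=5, b=2, f(n)=18*n^4.
log_2(5) = 2.322 < 4.
f(n) = Omega(n^(2.322+epsilon)) for some epsilon > 0, so Case 3 is the candidate.
Regularity: a*f(n/b) = 5*18*(n/2)^4 = (5/16)*18*n^4 <= c*f(n) with c = 5/16 < 1. Satisfied.
Case 3: T(n) = Theta(n^4).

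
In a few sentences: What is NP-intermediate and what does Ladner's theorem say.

NP-intermediate problems are in NP but neither in P nor NP-complete (assuming P != NP). Ladner's theorem proves such problems exist if P != NP. Graph isomorphism and integer factoring are candidate NP-intermediate problems -- no polynomial algorithm is known, but no NP-completeness proof exists either.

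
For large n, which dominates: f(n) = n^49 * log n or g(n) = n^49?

f(n) = n^49 * log n grows faster: extra log n factor -> infinity.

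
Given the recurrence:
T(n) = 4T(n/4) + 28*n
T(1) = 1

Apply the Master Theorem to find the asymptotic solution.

a=4, b=4, f(n)=28*n. log_4(4) = 1. Case 2: T(n) = O(n log n).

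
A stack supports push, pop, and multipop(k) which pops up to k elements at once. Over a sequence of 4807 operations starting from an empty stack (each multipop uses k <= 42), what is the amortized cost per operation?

Each element is pushed exactly once and popped at most once (whether by pop or as part of a multipop). So the total number of individual pops over the whole sequence is at most the number of pushes, which is at most 4807. Total work <= 2 * 4807, hence O(1) amortized per operation.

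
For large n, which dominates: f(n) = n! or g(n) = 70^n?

f(n) = n! grows faster: n!/70^n -> infinity by Stirling.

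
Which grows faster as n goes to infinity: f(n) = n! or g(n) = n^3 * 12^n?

f(n) = n! grows faster: by Stirling n! ~ (n/e)^n sqrt(2*pi*n); (n/e)^n eventually dominates n^3 * 12^n.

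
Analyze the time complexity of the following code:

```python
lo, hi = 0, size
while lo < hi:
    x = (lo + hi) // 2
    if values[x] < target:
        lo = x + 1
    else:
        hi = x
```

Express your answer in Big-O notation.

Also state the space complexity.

Time complexity: O(log n).
Space complexity: O(1).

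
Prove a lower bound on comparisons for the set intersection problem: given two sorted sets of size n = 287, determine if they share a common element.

For two sorted arrays of size n = 287, any correct algorithm must examine Omega(n) elements. If fewer are examined, an adversary places a common element in an unexamined gap. A merge-based scan achieves O(n), so the bound is tight.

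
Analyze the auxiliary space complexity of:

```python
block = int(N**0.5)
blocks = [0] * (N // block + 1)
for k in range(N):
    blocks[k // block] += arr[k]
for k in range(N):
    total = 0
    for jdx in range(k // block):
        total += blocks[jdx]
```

Space complexity: O(sqrt(n)).
Storage scales with sqrt(n).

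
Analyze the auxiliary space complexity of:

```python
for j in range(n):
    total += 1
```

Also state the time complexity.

Space complexity: O(1).
Only a constant amount of auxiliary storage is used; nothing grows with n.
Time complexity: O(n).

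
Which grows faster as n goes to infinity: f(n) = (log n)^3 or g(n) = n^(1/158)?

g(n) = n^(1/158) grows faster: any positive power of n dominates any polylog.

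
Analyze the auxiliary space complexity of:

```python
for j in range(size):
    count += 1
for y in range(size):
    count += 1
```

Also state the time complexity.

Space complexity: O(1).
Only a constant amount of auxiliary storage is used; nothing grows with n.
Time complexity: O(n).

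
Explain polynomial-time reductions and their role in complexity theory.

A poly-time reduction from A to B transforms any instance of A into an instance of B in polynomial time. If A reduces to B and B is in P, then A is in P. If A is NP-hard and A reduces to B, then B is NP-hard. Reductions transfer hardness upward and tractability downward.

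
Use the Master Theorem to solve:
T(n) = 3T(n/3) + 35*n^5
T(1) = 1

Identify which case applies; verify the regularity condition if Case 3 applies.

a=3, b=3, f(n)=35*n^5.
log_3(3) = 1 < 5.
f(n) = Omega(n^(1+epsilon)) for some epsilon > 0, so Case 3 is the candidate.
Regularity: a*f(n/b) = 3*35*(n/3)^5 = (3/243)*35*n^5 <= c*f(n) with c = 3/243 < 1. Satisfied.
Case 3: T(n) = Theta(n^5).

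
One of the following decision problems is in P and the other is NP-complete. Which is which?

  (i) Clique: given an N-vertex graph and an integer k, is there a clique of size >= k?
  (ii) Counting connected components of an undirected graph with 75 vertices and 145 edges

(i) is NP-complete: complement of Independent Set / Vertex Cover (with k part of the input).
(ii) is P: BFS/DFS visits each vertex and edge once: O(V+E).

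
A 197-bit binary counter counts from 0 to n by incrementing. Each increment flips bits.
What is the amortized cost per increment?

Bit i flips every 2^i increments. Total flips over n increments: sum_{i=0}^{197} n/2^i < 2n. Amortized cost: 2n/n = O(1).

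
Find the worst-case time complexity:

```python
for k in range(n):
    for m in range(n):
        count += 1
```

Time complexity: O(n^2).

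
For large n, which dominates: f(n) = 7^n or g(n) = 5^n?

f(n) = 7^n grows faster: (7/5)^n -> infinity since 7/5 > 1.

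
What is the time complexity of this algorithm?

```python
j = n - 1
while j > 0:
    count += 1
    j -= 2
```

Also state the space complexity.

Time complexity: O(n).
Space complexity: O(1).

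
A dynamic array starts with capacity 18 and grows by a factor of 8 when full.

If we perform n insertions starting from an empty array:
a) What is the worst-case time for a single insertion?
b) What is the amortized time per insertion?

(a) Worst-case single insertion: O(n) -- when the array is full at capacity c, the resize copies all c elements, and c can be Theta(n).
(b) Resizes happen at sizes 18, 144, 1152, ... Total copy cost for n insertions: 18 + 144 + ... = O(n) (geometric series with ratio 1/8). Amortized cost per insertion: O(n)/n = O(1).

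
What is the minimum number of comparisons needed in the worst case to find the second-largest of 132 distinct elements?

Lower bound: finding the max needs 132-1 comparisons. By the adversary weight-doubling argument, the max must personally win >= ceil(log_2(132)) = 8 comparisons; the 2nd-largest is among those 8 losers, needing 8-1 more comparisons. Total >= 132-1 + 8-1 = 138. A balanced knockout tournament achieves this.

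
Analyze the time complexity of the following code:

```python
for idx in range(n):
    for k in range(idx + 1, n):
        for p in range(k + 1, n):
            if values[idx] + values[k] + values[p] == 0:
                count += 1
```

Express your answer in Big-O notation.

Time complexity: O(n^3).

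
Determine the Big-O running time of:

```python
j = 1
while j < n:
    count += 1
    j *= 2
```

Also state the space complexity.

Time complexity: O(log n).
Space complexity: O(1).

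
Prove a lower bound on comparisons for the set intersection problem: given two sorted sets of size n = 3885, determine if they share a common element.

For two sorted arrays of size n = 3885, any correct algorithm must examine Omega(n) elements. If fewer are examined, an adversary places a common element in an unexamined gap. A merge-based scan achieves O(n), so the bound is tight.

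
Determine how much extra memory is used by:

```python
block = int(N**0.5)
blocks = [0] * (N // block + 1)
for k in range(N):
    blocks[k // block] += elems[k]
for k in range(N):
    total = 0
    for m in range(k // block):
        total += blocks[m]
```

Space complexity: O(sqrt(n)).
Storage scales with sqrt(n).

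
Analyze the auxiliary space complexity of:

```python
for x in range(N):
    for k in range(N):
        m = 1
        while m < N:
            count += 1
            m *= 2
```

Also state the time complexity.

Space complexity: O(1).
Only a constant amount of auxiliary storage is used; nothing grows with n.
Time complexity: O(n^2 log n).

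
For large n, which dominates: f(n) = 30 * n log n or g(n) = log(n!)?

f(n) = 30 * n log n and g(n) = log(n!) are Theta of each other: Stirling: log(n!) = n log n - n + O(log n) = Theta(n log n); the constant 30 doesn't change the Theta class.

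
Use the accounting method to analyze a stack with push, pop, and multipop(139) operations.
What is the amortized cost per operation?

Assign 2 credits per push (1 for the push, 1 saved for a future pop). Each pop or element popped by multipop(139) uses 1 saved credit. Total credits never go negative, so amortized cost is O(1).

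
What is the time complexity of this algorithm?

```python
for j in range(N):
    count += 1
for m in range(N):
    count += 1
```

Time complexity: O(n).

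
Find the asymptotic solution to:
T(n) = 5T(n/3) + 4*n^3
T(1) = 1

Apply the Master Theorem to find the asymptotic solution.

a=5, b=3, f(n)=4*n^3. log_3(5) = 1.465 < 3. Case 3: T(n) = O(n^3).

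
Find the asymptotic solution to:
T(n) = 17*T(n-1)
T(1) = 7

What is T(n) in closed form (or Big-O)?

Each step multiplies by 17. T(n) = T(1)*17^(n-1) = 7*17^(n-1).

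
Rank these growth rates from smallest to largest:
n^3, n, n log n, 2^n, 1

Ordered by growth rate: 1 < n < n log n < n^3 < 2^n.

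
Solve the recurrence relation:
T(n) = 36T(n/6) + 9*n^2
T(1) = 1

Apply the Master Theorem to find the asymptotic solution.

a=36, b=6, f(n)=9*n^2. log_6(36) = 2. Case 2: T(n) = O(n^2 log n).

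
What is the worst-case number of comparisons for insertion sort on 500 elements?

Insertion sort on reverse-sorted input: 1 + 2 + ... + (500-1) = 124750 comparisons.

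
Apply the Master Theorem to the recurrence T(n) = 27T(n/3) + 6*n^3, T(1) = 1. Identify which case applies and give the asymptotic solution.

a=27, b=3, f(n)=6*n^3.
log_3(27) = 3, so n^(log_b(a)) = n^3.
f(n) = Theta(n^3), so Case 2 applies.
T(n) = Theta(n^3 log n).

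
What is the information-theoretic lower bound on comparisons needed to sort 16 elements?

There are 16! = 20922789888000 possible orderings. Each comparison gives 1 bit. We need at least ceil(log_2(20922789888000)) = 45 comparisons.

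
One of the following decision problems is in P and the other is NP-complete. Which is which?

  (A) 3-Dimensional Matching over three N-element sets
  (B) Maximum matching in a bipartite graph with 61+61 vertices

(A) is NP-complete: one of Karp's 21 NP-complete problems.
(B) is P: Hopcroft-Karp runs in O(E sqrt(V)).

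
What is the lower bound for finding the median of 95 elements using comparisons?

To find the median of 95 elements, every element must be compared at least once, so the lower bound is Omega(n). The BFPRT algorithm achieves O(n), making this tight.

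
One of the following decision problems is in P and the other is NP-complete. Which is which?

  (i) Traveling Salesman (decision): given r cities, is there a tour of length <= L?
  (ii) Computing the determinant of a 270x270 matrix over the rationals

(i) is NP-complete: reduces from Hamiltonian Cycle.
(ii) is P: Gaussian elimination runs in O(n^3).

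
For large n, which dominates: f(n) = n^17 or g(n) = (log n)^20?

f(n) = n^17 grows faster: any positive polynomial dominates any polylog.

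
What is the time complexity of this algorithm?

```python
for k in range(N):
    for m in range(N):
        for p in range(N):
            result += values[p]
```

Time complexity: O(n^3).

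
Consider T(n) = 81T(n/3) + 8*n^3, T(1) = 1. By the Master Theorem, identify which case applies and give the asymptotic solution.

a=81, b=3, f(n)=8*n^3.
log_3(81) = 4 > 3.
Since f(n) = O(n^3) is polynomially smaller than n^4, Case 1 applies.
T(n) = Theta(n^4).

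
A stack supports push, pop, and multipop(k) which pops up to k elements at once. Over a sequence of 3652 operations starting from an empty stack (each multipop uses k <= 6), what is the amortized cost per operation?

Each element is pushed exactly once and popped at most once (whether by pop or as part of a multipop). So the total number of individual pops over the whole sequence is at most the number of pushes, which is at most 3652. Total work <= 2 * 3652, hence O(1) amortized per operation.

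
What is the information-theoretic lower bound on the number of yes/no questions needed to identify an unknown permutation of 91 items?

There are 91! = 135200152767840296255166568759495142147586866476906677791741734597153670771559994765685283954750449427751168336768008192000000000000000000000 permutations. Each yes/no question gives at most 1 bit, so at least ceil(log_2(135200152767840296255166568759495142147586866476906677791741734597153670771559994765685283954750449427751168336768008192000000000000000000000)) = 466 questions are needed.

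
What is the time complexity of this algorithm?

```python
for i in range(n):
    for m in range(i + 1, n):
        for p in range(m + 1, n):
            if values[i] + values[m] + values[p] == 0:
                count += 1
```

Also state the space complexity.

Time complexity: O(n^3).
Space complexity: O(1).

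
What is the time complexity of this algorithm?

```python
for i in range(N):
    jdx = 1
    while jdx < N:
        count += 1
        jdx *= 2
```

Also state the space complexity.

Time complexity: O(n log n).
Space complexity: O(1).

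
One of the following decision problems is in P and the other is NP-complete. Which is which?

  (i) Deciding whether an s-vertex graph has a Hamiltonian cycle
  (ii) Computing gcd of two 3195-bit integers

(i) is NP-complete: one of Karp's 21 NP-complete problems.
(ii) is P: the Euclidean algorithm runs in polynomial time in the bit-length.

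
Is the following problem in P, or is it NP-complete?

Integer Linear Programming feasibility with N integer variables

This problem is NP-complete: ILP feasibility is NP-complete (LP relaxation is in P).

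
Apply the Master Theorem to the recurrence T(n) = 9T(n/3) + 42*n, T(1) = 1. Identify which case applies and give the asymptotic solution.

a=9, b=3, f(n)=42*n.
log_3(9) = 2 > 1.
Since f(n) = O(n^1) is polynomially smaller than n^2, Case 1 applies.
T(n) = Theta(n^2).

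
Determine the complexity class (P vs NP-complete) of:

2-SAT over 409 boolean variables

This problem is in P: 2-SAT is solvable in linear time via implication-graph SCCs.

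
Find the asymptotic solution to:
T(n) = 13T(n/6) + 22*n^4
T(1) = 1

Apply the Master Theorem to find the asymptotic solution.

a=13, b=6, f(n)=22*n^4. log_6(13) = 1.432 < 4. Case 3: T(n) = O(n^4).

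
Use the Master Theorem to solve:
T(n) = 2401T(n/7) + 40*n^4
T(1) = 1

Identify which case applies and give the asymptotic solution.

a=2401, b=7, f(n)=40*n^4.
log_7(2401) = 4, so n^(log_b(a)) = n^4.
f(n) = Theta(n^4), so Case 2 applies.
T(n) = Theta(n^4 log n).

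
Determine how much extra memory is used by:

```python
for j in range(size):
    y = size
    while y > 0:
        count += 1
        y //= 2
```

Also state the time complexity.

Space complexity: O(1).
Only a constant amount of auxiliary storage is used; nothing grows with n.
Time complexity: O(n log n).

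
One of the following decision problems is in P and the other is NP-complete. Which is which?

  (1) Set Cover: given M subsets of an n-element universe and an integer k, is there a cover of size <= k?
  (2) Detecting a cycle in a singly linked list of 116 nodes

(1) is NP-complete: one of Karp's 21 NP-complete problems (with k part of the input).
(2) is P: Floyd's tortoise-and-hare runs in O(n) time, O(1) space.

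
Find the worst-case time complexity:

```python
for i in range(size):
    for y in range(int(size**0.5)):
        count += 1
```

Time complexity: O(n * sqrt(n)).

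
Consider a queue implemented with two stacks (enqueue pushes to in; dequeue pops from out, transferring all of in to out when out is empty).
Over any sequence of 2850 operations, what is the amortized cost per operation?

Each element is pushed to in once, popped once, pushed to out once, and popped once: 4 unit operations over its lifetime. Over 2850 operations the total work is O(2850). Amortized O(1) per enqueue/dequeue.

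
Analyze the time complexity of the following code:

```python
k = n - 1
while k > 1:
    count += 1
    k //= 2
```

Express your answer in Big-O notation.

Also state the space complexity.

Time complexity: O(log n).
Space complexity: O(1).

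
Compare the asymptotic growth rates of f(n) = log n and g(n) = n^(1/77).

g(n) = n^(1/77) grows faster: any positive power of n dominates log n.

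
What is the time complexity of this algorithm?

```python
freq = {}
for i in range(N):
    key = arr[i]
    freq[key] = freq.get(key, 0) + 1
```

Time complexity: O(n).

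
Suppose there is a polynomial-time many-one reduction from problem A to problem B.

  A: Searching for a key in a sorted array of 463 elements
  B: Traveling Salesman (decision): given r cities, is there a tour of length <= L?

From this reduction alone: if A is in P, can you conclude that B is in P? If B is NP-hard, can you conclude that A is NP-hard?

A poly-time reduction A <=_p B transfers tractability DOWN (B easy => A easy) and hardness UP (A hard => B hard), not the reverse.
From A in P, the reduction alone does NOT give B in P: any problem in P trivially reduces to SAT, yet SAT is not known to be in P.
From B NP-hard, the reduction alone does NOT give A NP-hard: again, easy problems reduce to hard ones.
(Here in fact A is P and B is NP-complete.)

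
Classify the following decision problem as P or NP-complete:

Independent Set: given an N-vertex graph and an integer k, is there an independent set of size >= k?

This problem is NP-complete: complement of Clique (with k part of the input).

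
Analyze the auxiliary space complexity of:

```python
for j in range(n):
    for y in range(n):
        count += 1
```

Space complexity: O(1).
Only a constant amount of auxiliary storage is used; nothing grows with n.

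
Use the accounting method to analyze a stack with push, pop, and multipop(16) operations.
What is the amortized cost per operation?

Assign 2 credits per push (1 for the push, 1 saved for a future pop). Each pop or element popped by multipop(16) uses 1 saved credit. Total credits never go negative, so amortized cost is O(1).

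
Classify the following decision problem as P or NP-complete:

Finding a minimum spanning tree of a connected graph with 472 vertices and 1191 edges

This problem is in P: Kruskal's / Prim's algorithms run in polynomial time.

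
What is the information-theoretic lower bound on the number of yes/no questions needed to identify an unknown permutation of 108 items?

There are 108! = 1324641819451828974499891837121832599810209360673358065686551152497461815091591578895743130235002378688844343005686404521144382704205360039762937774080000000000000000000000000 permutations. Each yes/no question gives at most 1 bit, so at least ceil(log_2(1324641819451828974499891837121832599810209360673358065686551152497461815091591578895743130235002378688844343005686404521144382704205360039762937774080000000000000000000000000)) = 579 questions are needed.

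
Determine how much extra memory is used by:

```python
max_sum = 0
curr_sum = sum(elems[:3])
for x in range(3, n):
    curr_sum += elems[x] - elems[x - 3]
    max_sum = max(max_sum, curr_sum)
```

Space complexity: O(1).
Only a constant amount of auxiliary storage is used; nothing grows with n.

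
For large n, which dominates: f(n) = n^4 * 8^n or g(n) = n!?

g(n) = n! grows faster: by Stirling n! ~ (n/e)^n sqrt(2*pi*n); (n/e)^n eventually dominates n^4 * 8^n.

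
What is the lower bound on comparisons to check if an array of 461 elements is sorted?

To verify 461 elements are sorted, we must compare each consecutive pair. Skipping any pair allows an adversary to swap them. Therefore 460 comparisons are necessary and sufficient.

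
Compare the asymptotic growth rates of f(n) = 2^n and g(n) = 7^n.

g(n) = 7^n grows faster: (7/2)^n -> infinity since 7/2 > 1.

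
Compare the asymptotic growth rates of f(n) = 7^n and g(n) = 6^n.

f(n) = 7^n grows faster: (7/6)^n -> infinity since 7/6 > 1.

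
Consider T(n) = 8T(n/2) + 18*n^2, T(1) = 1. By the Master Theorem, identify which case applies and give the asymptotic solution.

a=8, b=2, f(n)=18*n^2.
log_2(8) = 3 > 2.
Since f(n) = O(n^2) is polynomially smaller than n^3, Case 1 applies.
T(n) = Theta(n^3).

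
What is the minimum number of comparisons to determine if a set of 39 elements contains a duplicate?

Determining if 39 elements are all distinct requires Omega(n log n) comparisons in the comparison model. This follows from the element distinctness lower bound.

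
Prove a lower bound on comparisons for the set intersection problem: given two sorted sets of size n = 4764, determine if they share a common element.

For two sorted arrays of size n = 4764, any correct algorithm must examine Omega(n) elements. If fewer are examined, an adversary places a common element in an unexamined gap. A merge-based scan achieves O(n), so the bound is tight.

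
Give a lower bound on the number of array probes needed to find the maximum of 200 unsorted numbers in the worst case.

Adversary: any unprobed cell could hold a value larger than everything seen so far. If fewer than 200 cells are probed, the adversary places the max in an unprobed cell. So all 200 cells must be examined; together with 200-1 comparisons this is tight.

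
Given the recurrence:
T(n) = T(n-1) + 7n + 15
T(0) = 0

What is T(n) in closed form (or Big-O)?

Dominant term in sum is 7*sum(i, i=1..n) = 7*n*(n+1)/2 = O(n^2).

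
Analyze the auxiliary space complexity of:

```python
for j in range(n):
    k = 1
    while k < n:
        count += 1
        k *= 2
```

Space complexity: O(1).
Only a constant amount of auxiliary storage is used; nothing grows with n.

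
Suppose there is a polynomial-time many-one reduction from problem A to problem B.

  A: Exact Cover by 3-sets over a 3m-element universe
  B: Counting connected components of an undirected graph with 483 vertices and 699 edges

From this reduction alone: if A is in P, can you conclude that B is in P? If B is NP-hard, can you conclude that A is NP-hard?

A poly-time reduction A <=_p B transfers tractability DOWN (B easy => A easy) and hardness UP (A hard => B hard), not the reverse.
From A in P, the reduction alone does NOT give B in P: any problem in P trivially reduces to SAT, yet SAT is not known to be in P.
From B NP-hard, the reduction alone does NOT give A NP-hard: again, easy problems reduce to hard ones.
(Here in fact A is NP-complete and B is in P, so no such reduction is known -- its existence would imply P = NP; the analysis concerns only what the assumed reduction would or would not let you conclude.)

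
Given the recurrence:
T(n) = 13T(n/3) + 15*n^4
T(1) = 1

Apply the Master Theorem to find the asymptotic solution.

a=13, b=3, f(n)=15*n^4. log_3(13) = 2.335 < 4. Case 3: T(n) = O(n^4).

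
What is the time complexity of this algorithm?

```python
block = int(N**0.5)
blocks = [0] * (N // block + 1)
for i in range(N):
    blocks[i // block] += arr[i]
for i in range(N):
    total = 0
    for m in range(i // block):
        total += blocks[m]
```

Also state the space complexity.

Time complexity: O(n * sqrt(n)).
Space complexity: O(sqrt(n)).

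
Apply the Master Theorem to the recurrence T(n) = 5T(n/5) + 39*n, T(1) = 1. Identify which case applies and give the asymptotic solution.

a=5, b=5, f(n)=39*n.
log_5(5) = 1, so n^(log_b(a)) = n.
f(n) = Theta(n), so Case 2 applies.
T(n) = Theta(n log n).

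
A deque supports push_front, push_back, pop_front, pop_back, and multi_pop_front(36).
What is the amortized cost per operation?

Assign 2 credits to each push operation. A pop uses 1 saved credit. multi_pop_front(36) uses up to 36 saved credits from previous pushes. Credits never go negative. Amortized cost is O(1).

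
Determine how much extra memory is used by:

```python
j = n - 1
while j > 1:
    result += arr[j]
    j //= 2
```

Space complexity: O(1).
Only a constant amount of auxiliary storage is used; nothing grows with n.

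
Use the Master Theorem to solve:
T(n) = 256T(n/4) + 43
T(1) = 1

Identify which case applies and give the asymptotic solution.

a=256, b=4, f(n)=43.
log_4(256) = 4 > 0.
Since f(n) = O(n^0) is polynomially smaller than n^4, Case 1 applies.
T(n) = Theta(n^4).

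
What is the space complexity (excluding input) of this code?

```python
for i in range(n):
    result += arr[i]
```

Space complexity: O(1).
Only a constant amount of auxiliary storage is used; nothing grows with n.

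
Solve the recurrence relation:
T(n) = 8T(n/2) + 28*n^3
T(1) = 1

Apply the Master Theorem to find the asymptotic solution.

a=8, b=2, f(n)=28*n^3. log_2(8) = 3. Case 2: T(n) = O(n^3 log n).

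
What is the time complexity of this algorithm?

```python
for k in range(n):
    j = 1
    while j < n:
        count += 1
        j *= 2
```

Time complexity: O(n log n).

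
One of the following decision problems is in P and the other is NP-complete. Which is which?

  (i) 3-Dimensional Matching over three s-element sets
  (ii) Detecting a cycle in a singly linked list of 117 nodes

(i) is NP-complete: one of Karp's 21 NP-complete problems.
(ii) is P: Floyd's tortoise-and-hare runs in O(n) time, O(1) space.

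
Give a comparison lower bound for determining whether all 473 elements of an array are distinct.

In the algebraic decision-tree model, the YES region for element distinctness on 473 elements has 473! connected components (one per ordering). Ben-Or's theorem then gives a lower bound of Omega(log(n!)) = Omega(n log n).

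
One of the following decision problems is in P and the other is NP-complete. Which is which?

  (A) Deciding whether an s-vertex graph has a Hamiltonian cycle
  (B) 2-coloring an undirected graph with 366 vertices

(A) is NP-complete: one of Karp's 21 NP-complete problems.
(B) is P: 2-coloring is bipartiteness testing via BFS, O(V+E).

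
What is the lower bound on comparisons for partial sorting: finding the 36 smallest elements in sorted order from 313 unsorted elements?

Finding 36 smallest of 313 in sorted order: Omega(313) to identify the 36 smallest, plus Omega(36 log 36) to sort them. Total: Omega(n + k log k).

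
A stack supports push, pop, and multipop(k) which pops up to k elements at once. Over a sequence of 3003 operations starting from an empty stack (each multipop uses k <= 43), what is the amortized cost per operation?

Each element is pushed exactly once and popped at most once (whether by pop or as part of a multipop). So the total number of individual pops over the whole sequence is at most the number of pushes, which is at most 3003. Total work <= 2 * 3003, hence O(1) amortized per operation.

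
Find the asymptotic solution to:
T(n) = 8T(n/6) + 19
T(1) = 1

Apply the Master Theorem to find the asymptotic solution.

a=8, b=6, f(n)=19. log_6(8) = 1.161. Case 1 of Master Theorem: T(n) = O(n^1.161).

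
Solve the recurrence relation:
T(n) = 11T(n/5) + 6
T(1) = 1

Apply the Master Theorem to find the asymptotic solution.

a=11, b=5, f(n)=6. log_5(11) = 1.49. Case 1 of Master Theorem: T(n) = O(n^1.49).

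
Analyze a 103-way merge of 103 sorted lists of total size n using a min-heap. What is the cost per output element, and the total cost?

Maintain a min-heap of size 103 holding the current head of each list. Each output step does one extract-min (O(log 103)) and one insert of that list's next element (O(log 103)). Each of the n elements passes through the heap exactly once, so the total cost is O(n log 103), i.e. O(log 103) per output element.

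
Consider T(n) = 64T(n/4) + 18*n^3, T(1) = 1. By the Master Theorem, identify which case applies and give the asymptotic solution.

a=64, b=4, f(n)=18*n^3.
log_4(64) = 3, so n^(log_b(a)) = n^3.
f(n) = Theta(n^3), so Case 2 applies.
T(n) = Theta(n^3 log n).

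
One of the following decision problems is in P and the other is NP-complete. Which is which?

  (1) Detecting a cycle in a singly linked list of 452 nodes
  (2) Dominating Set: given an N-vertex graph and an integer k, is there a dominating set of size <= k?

(1) is P: Floyd's tortoise-and-hare runs in O(n) time, O(1) space.
(2) is NP-complete: reduces from Set Cover (with k part of the input).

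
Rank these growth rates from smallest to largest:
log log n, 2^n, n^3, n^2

Ordered by growth rate: log log n < n^2 < n^3 < 2^n.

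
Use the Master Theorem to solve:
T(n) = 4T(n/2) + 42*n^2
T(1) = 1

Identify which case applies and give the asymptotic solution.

a=4, b=2, f(n)=42*n^2.
log_2(4) = 2, so n^(log_b(a)) = n^2.
f(n) = Theta(n^2), so Case 2 applies.
T(n) = Theta(n^2 log n).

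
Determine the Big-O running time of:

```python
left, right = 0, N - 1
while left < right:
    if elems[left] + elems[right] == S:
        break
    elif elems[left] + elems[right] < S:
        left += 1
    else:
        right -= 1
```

Time complexity: O(n).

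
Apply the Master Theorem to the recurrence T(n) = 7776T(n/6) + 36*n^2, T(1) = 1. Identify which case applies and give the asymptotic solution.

a=7776, b=6, f(n)=36*n^2.
log_6(7776) = 5 > 2.
Since f(n) = O(n^2) is polynomially smaller than n^5, Case 1 applies.
T(n) = Theta(n^5).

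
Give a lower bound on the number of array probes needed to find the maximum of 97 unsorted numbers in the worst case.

Adversary: any unprobed cell could hold a value larger than everything seen so far. If fewer than 97 cells are probed, the adversary places the max in an unprobed cell. So all 97 cells must be examined; together with 97-1 comparisons this is tight.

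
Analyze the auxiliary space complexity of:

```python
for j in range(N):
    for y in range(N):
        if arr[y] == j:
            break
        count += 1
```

Space complexity: O(1).
Only a constant amount of auxiliary storage is used; nothing grows with n.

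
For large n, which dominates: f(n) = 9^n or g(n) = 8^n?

f(n) = 9^n grows faster: (9/8)^n -> infinity since 9/8 > 1.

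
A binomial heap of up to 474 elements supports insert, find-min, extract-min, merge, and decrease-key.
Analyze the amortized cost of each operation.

A binomial heap with n <= 474 elements has at most floor(log_2 474) + 1 = 9 trees. Using potential Phi = number of trees: Insert adds one tree, but cascading merges reduce count -- amortized O(1). Find-min reads the cached minimum pointer: O(1). Extract-min creates O(log n) new trees: O(log n). Merge combines tree lists: O(log n). Decrease-key sifts the element up its tree of height <= log n: O(log n).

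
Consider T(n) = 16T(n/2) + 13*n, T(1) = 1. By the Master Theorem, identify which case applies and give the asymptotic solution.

a=16, b=2, f(n)=13*n.
log_2(16) = 4 > 1.
Since f(n) = O(n^1) is polynomially smaller than n^4, Case 1 applies.
T(n) = Theta(n^4).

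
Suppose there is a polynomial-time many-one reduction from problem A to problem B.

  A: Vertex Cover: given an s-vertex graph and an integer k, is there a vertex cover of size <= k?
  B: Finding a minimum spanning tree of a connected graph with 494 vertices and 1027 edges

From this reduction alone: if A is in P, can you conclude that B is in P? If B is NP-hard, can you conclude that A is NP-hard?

A poly-time reduction A <=_p B transfers tractability DOWN (B easy => A easy) and hardness UP (A hard => B hard), not the reverse.
From A in P, the reduction alone does NOT give B in P: any problem in P trivially reduces to SAT, yet SAT is not known to be in P.
From B NP-hard, the reduction alone does NOT give A NP-hard: again, easy problems reduce to hard ones.
(Here in fact A is NP-complete and B is in P, so no such reduction is known -- its existence would imply P = NP; the analysis concerns only what the assumed reduction would or would not let you conclude.)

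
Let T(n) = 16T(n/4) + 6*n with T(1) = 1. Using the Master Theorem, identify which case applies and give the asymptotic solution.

a=16, b=4, f(n)=6*n.
log_4(16) = 2 > 1.
Since f(n) = O(n^1) is polynomially smaller than n^2, Case 1 applies.
T(n) = Theta(n^2).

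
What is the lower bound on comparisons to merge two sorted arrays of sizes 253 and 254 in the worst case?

Adversary: with |253 - 254| <= 1 the inputs can be fully interleaved so that every adjacent pair in the merged output comes from different arrays. Then each of the 506 adjacent pairs must be directly compared, or the algorithm cannot determine their relative order. Standard merge meets this bound.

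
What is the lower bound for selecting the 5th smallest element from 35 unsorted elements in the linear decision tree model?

Selecting the 5th smallest of 35 elements requires Omega(n) comparisons. Every element must be compared at least once. The BFPRT algorithm achieves O(n), making this tight.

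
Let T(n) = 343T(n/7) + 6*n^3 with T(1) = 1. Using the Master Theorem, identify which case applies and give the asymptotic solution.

a=343, b=7, f(n)=6*n^3.
log_7(343) = 3, so n^(log_b(a)) = n^3.
f(n) = Theta(n^3), so Case 2 applies.
T(n) = Theta(n^3 log n).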